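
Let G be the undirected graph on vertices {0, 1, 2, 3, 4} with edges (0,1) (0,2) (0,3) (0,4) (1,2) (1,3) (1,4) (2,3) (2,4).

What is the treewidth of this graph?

A width-3 tree decomposition is:
Bags: B1 = {0, 1, 2, 3}  B2 = {0, 1, 2, 4}
Tree: B1–B2
Each bag holds 4 vertices, so the decomposition has width 3, which upper-bounds the treewidth. For the lower bound, the 4 vertices {0, 1, 2, 3} are pairwise adjacent, and any tree decomposition puts a clique entirely inside one bag — forcing width ≥ 3. Hence tw(G) = 3 exactly.

3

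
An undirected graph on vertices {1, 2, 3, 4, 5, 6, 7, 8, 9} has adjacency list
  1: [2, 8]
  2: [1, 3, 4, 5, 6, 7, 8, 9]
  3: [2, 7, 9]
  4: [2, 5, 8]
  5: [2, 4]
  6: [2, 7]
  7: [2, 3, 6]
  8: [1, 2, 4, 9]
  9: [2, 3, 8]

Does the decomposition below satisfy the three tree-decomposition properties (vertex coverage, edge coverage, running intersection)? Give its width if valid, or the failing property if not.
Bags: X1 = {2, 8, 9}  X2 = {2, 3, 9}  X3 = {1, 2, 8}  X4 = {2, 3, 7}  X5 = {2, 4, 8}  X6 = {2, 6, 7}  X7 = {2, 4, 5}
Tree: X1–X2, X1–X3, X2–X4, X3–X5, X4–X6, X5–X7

Checking the three conditions: (i) the bags cover all of {1, 2, 3, 4, 5, 6, 7, 8, 9}; (ii) for each edge, some bag contains both endpoints; (iii) the bags containing any fixed vertex form a subtree. All hold, so the decomposition is valid with width 3 − 1 = 2.

Yes; width 2.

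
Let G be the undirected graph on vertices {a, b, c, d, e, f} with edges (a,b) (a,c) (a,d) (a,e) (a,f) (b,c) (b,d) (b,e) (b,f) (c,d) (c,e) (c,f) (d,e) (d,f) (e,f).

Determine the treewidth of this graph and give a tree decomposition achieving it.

A single bag containing all 6 vertices is trivially a valid decomposition of width 5. On the other hand G contains the 6-clique {a, b, c, d, e, f}. A clique must lie in a single bag of any decomposition, so no decomposition can have width below 5. Combining the bounds, tw(G) = 5.

Treewidth 5.
One optimal decomposition is:
Bags: B1 = {a, b, c, d, e, f}
Tree: (single bag)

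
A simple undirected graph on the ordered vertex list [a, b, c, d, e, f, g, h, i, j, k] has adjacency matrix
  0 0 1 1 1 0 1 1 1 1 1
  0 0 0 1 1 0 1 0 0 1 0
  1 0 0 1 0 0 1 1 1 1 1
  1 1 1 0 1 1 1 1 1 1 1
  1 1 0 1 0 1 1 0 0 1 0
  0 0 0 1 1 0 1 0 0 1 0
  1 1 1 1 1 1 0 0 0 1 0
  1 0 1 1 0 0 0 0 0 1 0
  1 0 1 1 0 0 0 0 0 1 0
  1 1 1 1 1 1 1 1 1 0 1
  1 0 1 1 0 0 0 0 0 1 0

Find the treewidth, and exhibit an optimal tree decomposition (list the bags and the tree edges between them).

The largest bag has 5 vertices, giving width 4; this decomposition certifies tw(G) ≤ 4. On the other hand G contains the 5-clique {a, d, e, g, j}. A clique must lie in a single bag of any decomposition, so no decomposition can have width below 4. Hence tw(G) = 4 exactly.

Treewidth 4.
One such decomposition:
Bags: B1 = {a, c, d, g, j}  B2 = {a, c, d, h, j}  B3 = {a, d, e, g, j}  B4 = {b, d, e, g, j}  B5 = {a, c, d, j, k}  B6 = {a, c, d, i, j}  B7 = {d, e, f, g, j}
Tree: B1–B2, B1–B3, B3–B4, B1–B5, B5–B6, B4–B7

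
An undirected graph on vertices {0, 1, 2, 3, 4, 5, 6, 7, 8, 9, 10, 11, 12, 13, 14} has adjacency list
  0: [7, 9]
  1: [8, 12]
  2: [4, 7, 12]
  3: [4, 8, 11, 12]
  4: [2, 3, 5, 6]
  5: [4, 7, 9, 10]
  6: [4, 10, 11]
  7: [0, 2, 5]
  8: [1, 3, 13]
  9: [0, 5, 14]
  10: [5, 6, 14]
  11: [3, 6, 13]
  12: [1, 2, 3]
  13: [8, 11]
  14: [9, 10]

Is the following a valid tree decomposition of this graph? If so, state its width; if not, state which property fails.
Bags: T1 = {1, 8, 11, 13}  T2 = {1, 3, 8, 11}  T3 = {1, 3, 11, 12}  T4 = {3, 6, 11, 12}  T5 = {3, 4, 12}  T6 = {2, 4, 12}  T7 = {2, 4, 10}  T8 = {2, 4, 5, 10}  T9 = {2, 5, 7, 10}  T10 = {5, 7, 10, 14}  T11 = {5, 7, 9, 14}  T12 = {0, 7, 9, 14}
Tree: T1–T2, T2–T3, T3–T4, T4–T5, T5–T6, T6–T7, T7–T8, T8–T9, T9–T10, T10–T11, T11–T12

No — edge (6,4) lies in no bag.

A tree decomposition must satisfy three properties: every vertex lies in some bag; for every edge, both endpoints lie together in some bag; and for every vertex, the bags containing it form a connected subtree. Here edge (6,4) lies in no bag, so the decomposition is invalid.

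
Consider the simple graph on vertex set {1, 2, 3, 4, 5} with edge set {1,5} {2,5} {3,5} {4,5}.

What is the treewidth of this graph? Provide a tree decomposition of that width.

Treewidth 1.
One optimal decomposition is:
Bags: B1 = {4, 5}  B2 = {3, 5}  B3 = {1, 5}  B4 = {2, 5}
Tree: B1–B2, B2–B3, B1–B4

The largest bag has 2 vertices, giving width 1; this decomposition certifies tw(G) ≤ 1. G has an edge, so its treewidth is at least 1. Combining the bounds, tw(G) = 1.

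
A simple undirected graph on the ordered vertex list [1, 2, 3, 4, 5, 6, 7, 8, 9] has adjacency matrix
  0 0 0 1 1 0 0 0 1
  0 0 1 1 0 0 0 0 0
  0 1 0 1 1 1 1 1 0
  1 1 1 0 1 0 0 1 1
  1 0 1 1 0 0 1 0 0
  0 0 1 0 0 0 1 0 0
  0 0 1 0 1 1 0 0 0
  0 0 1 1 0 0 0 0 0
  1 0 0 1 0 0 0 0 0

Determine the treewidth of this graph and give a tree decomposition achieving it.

Each bag holds 3 vertices, so the decomposition has width 2, which upper-bounds the treewidth. On the other hand G contains the 3-clique {1, 4, 9}. A clique must lie in a single bag of any decomposition, so no decomposition can have width below 2. Hence tw(G) = 2 exactly.

Treewidth 2.
One such decomposition:
Bags: B1 = {3, 4, 5}  B2 = {3, 5, 7}  B3 = {2, 3, 4}  B4 = {3, 4, 8}  B5 = {1, 4, 5}  B6 = {1, 4, 9}  B7 = {3, 6, 7}
Tree: B1–B2, B1–B3, B3–B4, B1–B5, B5–B6, B2–B7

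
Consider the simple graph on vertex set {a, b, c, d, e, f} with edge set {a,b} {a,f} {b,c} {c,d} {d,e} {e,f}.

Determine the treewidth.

A width-2 tree decomposition is:
Bags: B1 = {a, b, c}  B2 = {a, c, d}  B3 = {a, d, e}  B4 = {a, e, f}
Tree: B1–B2, B2–B3, B3–B4
The largest bag has 3 vertices, giving width 2; this decomposition certifies tw(G) ≤ 2. Since a–b–c–d–e–f–a is a cycle in G, G is not acyclic. Forests are exactly the graphs of treewidth ≤ 1, so tw(G) ≥ 2. Therefore the treewidth is 2.

2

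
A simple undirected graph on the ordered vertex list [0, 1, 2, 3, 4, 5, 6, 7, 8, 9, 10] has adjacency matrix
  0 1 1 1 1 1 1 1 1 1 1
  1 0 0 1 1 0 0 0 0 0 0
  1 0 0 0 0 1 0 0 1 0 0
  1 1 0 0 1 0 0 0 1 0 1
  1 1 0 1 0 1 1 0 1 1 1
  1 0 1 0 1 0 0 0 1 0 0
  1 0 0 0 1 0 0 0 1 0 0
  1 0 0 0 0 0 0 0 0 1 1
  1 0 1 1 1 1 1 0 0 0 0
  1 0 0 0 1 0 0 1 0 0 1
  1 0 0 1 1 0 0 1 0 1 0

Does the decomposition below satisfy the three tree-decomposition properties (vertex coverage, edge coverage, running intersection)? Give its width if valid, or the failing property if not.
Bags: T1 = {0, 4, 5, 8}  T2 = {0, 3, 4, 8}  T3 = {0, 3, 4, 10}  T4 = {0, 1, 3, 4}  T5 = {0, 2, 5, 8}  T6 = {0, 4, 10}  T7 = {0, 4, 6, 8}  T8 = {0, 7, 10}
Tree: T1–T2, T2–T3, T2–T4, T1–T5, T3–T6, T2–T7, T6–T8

A tree decomposition must satisfy three properties: every vertex lies in some bag; for every edge, both endpoints lie together in some bag; and for every vertex, the bags containing it form a connected subtree. Here vertex 9 appears in no bag, so the decomposition is invalid.

No — vertex 9 appears in no bag.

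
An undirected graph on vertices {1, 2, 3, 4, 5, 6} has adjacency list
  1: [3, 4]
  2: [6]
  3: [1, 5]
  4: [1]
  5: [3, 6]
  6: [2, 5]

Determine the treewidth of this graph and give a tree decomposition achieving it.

Treewidth 1.
One optimal decomposition is:
Bags: B1 = {1, 4}  B2 = {1, 3}  B3 = {3, 5}  B4 = {5, 6}  B5 = {2, 6}
Tree: B1–B2, B2–B3, B3–B4, B4–B5

Each bag holds 2 vertices, so the decomposition has width 1, which upper-bounds the treewidth. Since G has at least one edge (e.g. 4–1), it is not an edgeless graph, so tw(G) ≥ 1. Therefore the treewidth is 1.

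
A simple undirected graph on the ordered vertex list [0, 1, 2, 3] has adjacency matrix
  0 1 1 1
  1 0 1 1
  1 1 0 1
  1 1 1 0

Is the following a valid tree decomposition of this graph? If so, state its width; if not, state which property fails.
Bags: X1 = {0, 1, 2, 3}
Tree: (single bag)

Yes; width 3.

Every vertex of G appears in some bag (union = {0, 1, 2, 3}); every edge is covered by a bag; and for each vertex v the set of bags containing v is connected in the bag tree. The decomposition is therefore valid. The largest bag has 4 vertices, so the width is 3.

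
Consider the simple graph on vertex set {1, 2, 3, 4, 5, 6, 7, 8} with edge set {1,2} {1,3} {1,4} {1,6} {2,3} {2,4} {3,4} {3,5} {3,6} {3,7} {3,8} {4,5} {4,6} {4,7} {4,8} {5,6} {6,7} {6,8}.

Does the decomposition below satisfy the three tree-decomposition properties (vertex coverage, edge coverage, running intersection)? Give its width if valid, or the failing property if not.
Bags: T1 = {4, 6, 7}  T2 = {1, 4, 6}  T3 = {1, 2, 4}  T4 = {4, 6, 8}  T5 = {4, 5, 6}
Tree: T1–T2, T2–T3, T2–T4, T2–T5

No — vertex 3 appears in no bag.

A tree decomposition must satisfy three properties: every vertex lies in some bag; for every edge, both endpoints lie together in some bag; and for every vertex, the bags containing it form a connected subtree. Here vertex 3 appears in no bag, so the decomposition is invalid.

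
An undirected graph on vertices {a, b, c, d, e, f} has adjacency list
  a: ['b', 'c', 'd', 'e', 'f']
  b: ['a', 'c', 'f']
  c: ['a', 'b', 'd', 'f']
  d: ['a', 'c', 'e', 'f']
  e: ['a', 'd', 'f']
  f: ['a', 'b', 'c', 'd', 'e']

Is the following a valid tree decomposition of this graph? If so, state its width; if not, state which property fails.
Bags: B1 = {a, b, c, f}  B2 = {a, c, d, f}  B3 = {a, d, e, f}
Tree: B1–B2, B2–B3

Vertex coverage: the bags together contain {a, b, c, d, e, f}, the full vertex set. Edge coverage: each edge of G has both endpoints in at least one bag. Running intersection: for every vertex, the bags containing it form a connected subtree. All three properties hold, so this is a valid tree decomposition of width max|bag| − 1 = 3, and hence tw(G) ≤ 3.

Yes; width 3.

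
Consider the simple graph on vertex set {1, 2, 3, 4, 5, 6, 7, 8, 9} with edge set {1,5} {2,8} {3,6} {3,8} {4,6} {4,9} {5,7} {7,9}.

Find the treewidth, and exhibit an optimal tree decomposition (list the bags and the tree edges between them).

Treewidth 1.
Bags: B1 = {1, 5}  B2 = {5, 7}  B3 = {7, 9}  B4 = {4, 9}  B5 = {4, 6}  B6 = {3, 6}  B7 = {3, 8}  B8 = {2, 8}
Tree: B1–B2, B2–B3, B3–B4, B4–B5, B5–B6, B6–B7, B7–B8

The largest bag has 2 vertices, giving width 1; this decomposition certifies tw(G) ≤ 1. Any graph with an edge has treewidth ≥ 1, and G has the edge 1–5. Hence tw(G) = 1 exactly.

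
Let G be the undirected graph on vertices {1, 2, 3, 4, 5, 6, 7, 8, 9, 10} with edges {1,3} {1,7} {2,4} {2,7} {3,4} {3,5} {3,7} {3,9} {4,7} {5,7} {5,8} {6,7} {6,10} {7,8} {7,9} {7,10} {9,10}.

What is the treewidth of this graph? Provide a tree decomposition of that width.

Treewidth 2.
One optimal decomposition is:
Bags: B1 = {3, 7, 9}  B2 = {1, 3, 7}  B3 = {7, 9, 10}  B4 = {3, 5, 7}  B5 = {3, 4, 7}  B6 = {6, 7, 10}  B7 = {2, 4, 7}  B8 = {5, 7, 8}
Tree: B1–B2, B1–B3, B1–B4, B1–B5, B3–B6, B5–B7, B4–B8

Every bag has size at most 3, so the width is 3 − 1 = 2 and tw(G) ≤ 2. For the lower bound, the 3 vertices {2, 4, 7} are pairwise adjacent, and any tree decomposition puts a clique entirely inside one bag — forcing width ≥ 2. Hence tw(G) = 2 exactly.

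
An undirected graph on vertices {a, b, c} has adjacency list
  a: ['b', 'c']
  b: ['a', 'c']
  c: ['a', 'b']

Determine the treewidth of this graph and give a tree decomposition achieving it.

A single bag containing all 3 vertices is trivially a valid decomposition of width 2. For the lower bound, the 3 vertices {a, b, c} are pairwise adjacent, and any tree decomposition puts a clique entirely inside one bag — forcing width ≥ 2. Combining the bounds, tw(G) = 2.

Treewidth 2.
One such decomposition:
Bags: B1 = {a, b, c}
Tree: (single bag)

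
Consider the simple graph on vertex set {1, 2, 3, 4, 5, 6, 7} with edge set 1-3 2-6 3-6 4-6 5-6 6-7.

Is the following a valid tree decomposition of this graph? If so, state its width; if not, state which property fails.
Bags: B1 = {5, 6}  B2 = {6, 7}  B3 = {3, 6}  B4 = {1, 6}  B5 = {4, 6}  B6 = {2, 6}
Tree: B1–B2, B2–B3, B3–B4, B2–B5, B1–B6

No — edge (3,1) lies in no bag.

A tree decomposition must satisfy three properties: every vertex lies in some bag; for every edge, both endpoints lie together in some bag; and for every vertex, the bags containing it form a connected subtree. Here edge (3,1) lies in no bag, so the decomposition is invalid.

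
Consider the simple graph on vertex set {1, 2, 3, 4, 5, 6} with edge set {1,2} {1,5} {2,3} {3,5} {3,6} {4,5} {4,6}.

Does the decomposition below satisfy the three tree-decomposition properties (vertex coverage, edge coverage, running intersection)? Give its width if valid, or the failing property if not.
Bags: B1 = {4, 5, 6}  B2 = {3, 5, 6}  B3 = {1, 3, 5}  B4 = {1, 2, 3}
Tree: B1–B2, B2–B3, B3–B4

Every vertex of G appears in some bag (union = {1, 2, 3, 4, 5, 6}); every edge is covered by a bag; and for each vertex v the set of bags containing v is connected in the bag tree. The decomposition is therefore valid. The largest bag has 3 vertices, so the width is 2.

Yes; width 2.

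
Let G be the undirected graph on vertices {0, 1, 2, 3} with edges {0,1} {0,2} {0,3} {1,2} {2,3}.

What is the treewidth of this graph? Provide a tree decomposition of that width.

Every bag has size at most 3, so the width is 3 − 1 = 2 and tw(G) ≤ 2. On the other hand G contains the 3-clique {0, 1, 2}. A clique must lie in a single bag of any decomposition, so no decomposition can have width below 2. The upper and lower bounds meet at 2, so that is the treewidth.

Treewidth 2.
One such decomposition:
Bags: B1 = {0, 1, 2}  B2 = {0, 2, 3}
Tree: B1–B2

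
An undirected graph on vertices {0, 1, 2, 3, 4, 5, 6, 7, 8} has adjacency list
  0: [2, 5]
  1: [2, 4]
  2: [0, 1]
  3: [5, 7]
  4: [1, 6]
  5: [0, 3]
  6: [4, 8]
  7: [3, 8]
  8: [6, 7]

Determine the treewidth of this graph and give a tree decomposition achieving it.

The largest bag has 3 vertices, giving width 2; this decomposition certifies tw(G) ≤ 2. Since 1–4–6–8–7–3–5–0–2–1 is a cycle in G, G is not acyclic. Forests are exactly the graphs of treewidth ≤ 1, so tw(G) ≥ 2. Therefore the treewidth is 2.

Treewidth 2.
One such decomposition:
Bags: B1 = {1, 4, 6}  B2 = {1, 6, 8}  B3 = {1, 7, 8}  B4 = {1, 3, 7}  B5 = {1, 3, 5}  B6 = {0, 1, 5}  B7 = {0, 1, 2}
Tree: B1–B2, B2–B3, B3–B4, B4–B5, B5–B6, B6–B7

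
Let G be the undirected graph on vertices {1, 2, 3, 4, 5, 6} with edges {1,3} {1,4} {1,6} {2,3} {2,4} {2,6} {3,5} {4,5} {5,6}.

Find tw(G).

A width-3 tree decomposition is:
Bags: B1 = {2, 3, 4, 6}  B2 = {1, 3, 4, 6}  B3 = {3, 4, 5, 6}
Tree: B1–B2, B2–B3
The largest bag has 4 vertices, giving width 3; this decomposition certifies tw(G) ≤ 3. For the lower bound: the 4 vertex sets {2,3}, {1,4}, {6}, {5} are disjoint, each induces a connected subgraph, and every pair is joined by at least one edge of G. Contracting each set to a single vertex therefore yields K_{4} as a minor, and since treewidth is minor-monotone, tw(G) ≥ tw(K_{4}) = 3. Hence tw(G) = 3 exactly.

3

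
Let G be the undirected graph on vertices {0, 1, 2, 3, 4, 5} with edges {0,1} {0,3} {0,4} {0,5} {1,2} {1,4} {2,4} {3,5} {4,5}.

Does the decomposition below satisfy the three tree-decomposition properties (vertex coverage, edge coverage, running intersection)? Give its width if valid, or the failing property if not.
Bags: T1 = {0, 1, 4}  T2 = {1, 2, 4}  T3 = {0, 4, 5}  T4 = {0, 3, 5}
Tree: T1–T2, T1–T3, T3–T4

Yes; width 2.

Every vertex of G appears in some bag (union = {0, 1, 2, 3, 4, 5}); every edge is covered by a bag; and for each vertex v the set of bags containing v is connected in the bag tree. The decomposition is therefore valid. The largest bag has 3 vertices, so the width is 2.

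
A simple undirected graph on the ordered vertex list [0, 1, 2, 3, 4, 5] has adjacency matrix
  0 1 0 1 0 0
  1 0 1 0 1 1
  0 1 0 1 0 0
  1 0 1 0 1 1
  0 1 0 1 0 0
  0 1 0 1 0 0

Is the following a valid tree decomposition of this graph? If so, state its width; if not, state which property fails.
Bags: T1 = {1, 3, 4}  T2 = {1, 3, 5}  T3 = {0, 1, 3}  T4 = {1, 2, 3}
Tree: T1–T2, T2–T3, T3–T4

Checking the three conditions: (i) the bags cover all of {0, 1, 2, 3, 4, 5}; (ii) for each edge, some bag contains both endpoints; (iii) the bags containing any fixed vertex form a subtree. All hold, so the decomposition is valid with width 3 − 1 = 2.

Yes; width 2.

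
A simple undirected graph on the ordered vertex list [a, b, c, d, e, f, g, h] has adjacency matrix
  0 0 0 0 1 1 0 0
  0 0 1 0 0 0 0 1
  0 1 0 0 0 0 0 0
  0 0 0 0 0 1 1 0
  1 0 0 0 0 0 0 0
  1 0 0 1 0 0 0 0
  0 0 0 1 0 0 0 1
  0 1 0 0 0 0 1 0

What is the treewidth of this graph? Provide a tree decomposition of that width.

Every bag has size at most 2, so the width is 2 − 1 = 1 and tw(G) ≤ 1. Any graph with an edge has treewidth ≥ 1, and G has the edge c–b. Therefore the treewidth is 1.

Treewidth 1.
One optimal decomposition is:
Bags: B1 = {b, c}  B2 = {b, h}  B3 = {g, h}  B4 = {d, g}  B5 = {d, f}  B6 = {a, f}  B7 = {a, e}
Tree: B1–B2, B2–B3, B3–B4, B4–B5, B5–B6, B6–B7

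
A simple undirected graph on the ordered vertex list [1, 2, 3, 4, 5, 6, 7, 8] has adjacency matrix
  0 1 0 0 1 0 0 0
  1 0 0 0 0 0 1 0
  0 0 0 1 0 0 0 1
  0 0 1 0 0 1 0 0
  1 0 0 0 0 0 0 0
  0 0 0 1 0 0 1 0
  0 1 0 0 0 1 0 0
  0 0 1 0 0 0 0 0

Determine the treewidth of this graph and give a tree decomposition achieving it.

Treewidth 1.
One such decomposition:
Bags: B1 = {3, 8}  B2 = {3, 4}  B3 = {4, 6}  B4 = {6, 7}  B5 = {2, 7}  B6 = {1, 2}  B7 = {1, 5}
Tree: B1–B2, B2–B3, B3–B4, B4–B5, B5–B6, B6–B7

Each bag holds 2 vertices, so the decomposition has width 1, which upper-bounds the treewidth. Any graph with an edge has treewidth ≥ 1, and G has the edge 8–3. The upper and lower bounds meet at 1, so that is the treewidth.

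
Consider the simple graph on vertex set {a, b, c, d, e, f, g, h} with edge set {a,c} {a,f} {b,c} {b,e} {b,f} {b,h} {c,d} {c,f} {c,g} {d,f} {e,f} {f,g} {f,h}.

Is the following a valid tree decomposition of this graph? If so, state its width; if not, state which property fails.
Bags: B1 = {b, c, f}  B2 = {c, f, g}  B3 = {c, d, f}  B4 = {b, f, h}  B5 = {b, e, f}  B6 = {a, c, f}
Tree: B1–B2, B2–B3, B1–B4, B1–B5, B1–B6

Every vertex of G appears in some bag (union = {a, b, c, d, e, f, g, h}); every edge is covered by a bag; and for each vertex v the set of bags containing v is connected in the bag tree. The decomposition is therefore valid. The largest bag has 3 vertices, so the width is 2.

Yes; width 2.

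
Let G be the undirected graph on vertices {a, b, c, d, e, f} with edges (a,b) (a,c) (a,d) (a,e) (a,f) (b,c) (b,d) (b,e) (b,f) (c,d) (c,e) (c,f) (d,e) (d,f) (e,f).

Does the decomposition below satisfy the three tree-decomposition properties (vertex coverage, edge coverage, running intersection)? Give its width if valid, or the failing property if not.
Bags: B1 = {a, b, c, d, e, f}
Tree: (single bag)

Vertex coverage: the bags together contain {a, b, c, d, e, f}, the full vertex set. Edge coverage: each edge of G has both endpoints in at least one bag. Running intersection: for every vertex, the bags containing it form a connected subtree. All three properties hold, so this is a valid tree decomposition of width max|bag| − 1 = 5, and hence tw(G) ≤ 5.

Yes; width 5.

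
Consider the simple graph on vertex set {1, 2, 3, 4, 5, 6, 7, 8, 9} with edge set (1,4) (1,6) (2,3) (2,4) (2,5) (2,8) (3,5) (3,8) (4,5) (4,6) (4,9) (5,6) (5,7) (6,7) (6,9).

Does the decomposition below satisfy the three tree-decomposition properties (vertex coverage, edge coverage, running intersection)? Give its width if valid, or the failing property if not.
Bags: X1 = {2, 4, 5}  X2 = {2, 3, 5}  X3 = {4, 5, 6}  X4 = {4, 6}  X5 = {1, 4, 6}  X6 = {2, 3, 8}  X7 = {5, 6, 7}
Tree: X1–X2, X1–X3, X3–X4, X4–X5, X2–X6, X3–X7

No — vertex 9 appears in no bag.

A tree decomposition must satisfy three properties: every vertex lies in some bag; for every edge, both endpoints lie together in some bag; and for every vertex, the bags containing it form a connected subtree. Here vertex 9 appears in no bag, so the decomposition is invalid.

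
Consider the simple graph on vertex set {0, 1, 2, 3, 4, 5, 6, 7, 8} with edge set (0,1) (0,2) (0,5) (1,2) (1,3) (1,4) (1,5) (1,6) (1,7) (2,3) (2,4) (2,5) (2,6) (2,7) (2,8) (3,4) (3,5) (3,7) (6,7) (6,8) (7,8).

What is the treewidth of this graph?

3

A width-3 tree decomposition is:
Bags: B1 = {1, 2, 6, 7}  B2 = {1, 2, 3, 7}  B3 = {1, 2, 3, 5}  B4 = {1, 2, 3, 4}  B5 = {2, 6, 7, 8}  B6 = {0, 1, 2, 5}
Tree: B1–B2, B2–B3, B3–B4, B1–B5, B3–B6
The largest bag has 4 vertices, giving width 3; this decomposition certifies tw(G) ≤ 3. On the other hand G contains the 4-clique {2, 6, 7, 8}. A clique must lie in a single bag of any decomposition, so no decomposition can have width below 3. The upper and lower bounds meet at 3, so that is the treewidth.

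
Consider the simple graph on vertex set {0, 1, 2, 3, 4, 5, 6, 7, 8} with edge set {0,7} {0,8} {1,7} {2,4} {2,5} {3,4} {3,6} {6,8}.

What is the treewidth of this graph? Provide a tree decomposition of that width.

Treewidth 1.
One such decomposition:
Bags: B1 = {2, 5}  B2 = {2, 4}  B3 = {3, 4}  B4 = {3, 6}  B5 = {6, 8}  B6 = {0, 8}  B7 = {0, 7}  B8 = {1, 7}
Tree: B1–B2, B2–B3, B3–B4, B4–B5, B5–B6, B6–B7, B7–B8

Every bag has size at most 2, so the width is 2 − 1 = 1 and tw(G) ≤ 1. Any graph with an edge has treewidth ≥ 1, and G has the edge 5–2. Therefore the treewidth is 1.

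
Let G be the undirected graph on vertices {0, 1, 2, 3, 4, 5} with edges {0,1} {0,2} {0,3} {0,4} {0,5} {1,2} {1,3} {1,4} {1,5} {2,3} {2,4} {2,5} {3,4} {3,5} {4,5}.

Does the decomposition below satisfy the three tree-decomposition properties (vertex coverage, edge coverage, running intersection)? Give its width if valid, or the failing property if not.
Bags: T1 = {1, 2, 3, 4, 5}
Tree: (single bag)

No — vertex 0 appears in no bag.

A tree decomposition must satisfy three properties: every vertex lies in some bag; for every edge, both endpoints lie together in some bag; and for every vertex, the bags containing it form a connected subtree. Here vertex 0 appears in no bag, so the decomposition is invalid.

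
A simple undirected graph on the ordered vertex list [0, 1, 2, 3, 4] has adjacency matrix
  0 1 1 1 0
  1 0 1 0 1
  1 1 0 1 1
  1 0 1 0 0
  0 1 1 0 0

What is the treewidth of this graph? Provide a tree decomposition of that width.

Each bag holds 3 vertices, so the decomposition has width 2, which upper-bounds the treewidth. For the lower bound, the 3 vertices {0, 1, 2} are pairwise adjacent, and any tree decomposition puts a clique entirely inside one bag — forcing width ≥ 2. Combining the bounds, tw(G) = 2.

Treewidth 2.
One optimal decomposition is:
Bags: B1 = {1, 2, 4}  B2 = {0, 1, 2}  B3 = {0, 2, 3}
Tree: B1–B2, B2–B3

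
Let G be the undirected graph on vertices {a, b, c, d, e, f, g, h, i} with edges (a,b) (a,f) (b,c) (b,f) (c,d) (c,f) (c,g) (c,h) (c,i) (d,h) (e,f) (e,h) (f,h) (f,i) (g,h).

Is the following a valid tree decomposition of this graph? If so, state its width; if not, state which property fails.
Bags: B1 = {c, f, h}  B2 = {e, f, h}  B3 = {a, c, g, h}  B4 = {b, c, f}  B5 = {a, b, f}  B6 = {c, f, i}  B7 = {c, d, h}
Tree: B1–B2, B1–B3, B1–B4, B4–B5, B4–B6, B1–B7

A tree decomposition must satisfy three properties: every vertex lies in some bag; for every edge, both endpoints lie together in some bag; and for every vertex, the bags containing it form a connected subtree. Here bags containing vertex a are not connected in the tree, so the decomposition is invalid.

No — bags containing vertex a are not connected in the tree.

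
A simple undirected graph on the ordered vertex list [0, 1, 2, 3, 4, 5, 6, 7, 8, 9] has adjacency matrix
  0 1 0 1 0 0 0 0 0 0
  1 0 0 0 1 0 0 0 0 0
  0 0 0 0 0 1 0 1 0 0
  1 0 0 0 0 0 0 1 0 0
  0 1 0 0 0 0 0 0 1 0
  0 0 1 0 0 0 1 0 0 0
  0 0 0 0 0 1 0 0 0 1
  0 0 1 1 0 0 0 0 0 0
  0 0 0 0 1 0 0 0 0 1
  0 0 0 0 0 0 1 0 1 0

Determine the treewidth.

2

A width-2 tree decomposition is:
Bags: B1 = {0, 3, 7}  B2 = {0, 2, 7}  B3 = {0, 2, 5}  B4 = {0, 5, 6}  B5 = {0, 6, 9}  B6 = {0, 8, 9}  B7 = {0, 4, 8}  B8 = {0, 1, 4}
Tree: B1–B2, B2–B3, B3–B4, B4–B5, B5–B6, B6–B7, B7–B8
The largest bag has 3 vertices, giving width 2; this decomposition certifies tw(G) ≤ 2. The edges 0–3–7–2–5–6–9–8–4–1–0 form a cycle, so G is not a tree and its treewidth is at least 2. The upper and lower bounds meet at 2, so that is the treewidth.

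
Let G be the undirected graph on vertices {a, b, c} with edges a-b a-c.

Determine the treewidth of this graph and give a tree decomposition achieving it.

Treewidth 1.
One such decomposition:
Bags: B1 = {a, b}  B2 = {a, c}
Tree: B1–B2

Every bag has size at most 2, so the width is 2 − 1 = 1 and tw(G) ≤ 1. Since G has at least one edge (e.g. a–b), it is not an edgeless graph, so tw(G) ≥ 1. Hence tw(G) = 1 exactly.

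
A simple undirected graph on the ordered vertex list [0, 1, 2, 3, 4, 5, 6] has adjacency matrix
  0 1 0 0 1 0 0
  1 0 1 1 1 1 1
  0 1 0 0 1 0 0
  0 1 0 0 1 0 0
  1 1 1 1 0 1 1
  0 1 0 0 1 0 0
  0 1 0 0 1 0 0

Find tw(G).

A width-2 tree decomposition is:
Bags: B1 = {1, 3, 4}  B2 = {0, 1, 4}  B3 = {1, 2, 4}  B4 = {1, 4, 5}  B5 = {1, 4, 6}
Tree: B1–B2, B2–B3, B1–B4, B4–B5
The largest bag has 3 vertices, giving width 2; this decomposition certifies tw(G) ≤ 2. Conversely, {0, 1, 4} is a clique of size 3, and the vertices of any clique must share a bag in every tree decomposition; so some bag has ≥ 3 vertices and tw(G) ≥ 2. Combining the bounds, tw(G) = 2.

2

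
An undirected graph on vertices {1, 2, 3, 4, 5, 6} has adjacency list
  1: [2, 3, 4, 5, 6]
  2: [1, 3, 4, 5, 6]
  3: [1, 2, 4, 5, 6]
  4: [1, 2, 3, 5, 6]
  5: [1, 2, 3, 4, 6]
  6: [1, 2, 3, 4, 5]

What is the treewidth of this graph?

5

A width-5 tree decomposition is:
Bags: B1 = {1, 2, 3, 4, 5, 6}
Tree: (single bag)
With just one bag of size 6, the width is 6 − 1 = 5, so tw(G) ≤ 5. On the other hand G contains the 6-clique {1, 2, 3, 4, 5, 6}. A clique must lie in a single bag of any decomposition, so no decomposition can have width below 5. Therefore the treewidth is 5.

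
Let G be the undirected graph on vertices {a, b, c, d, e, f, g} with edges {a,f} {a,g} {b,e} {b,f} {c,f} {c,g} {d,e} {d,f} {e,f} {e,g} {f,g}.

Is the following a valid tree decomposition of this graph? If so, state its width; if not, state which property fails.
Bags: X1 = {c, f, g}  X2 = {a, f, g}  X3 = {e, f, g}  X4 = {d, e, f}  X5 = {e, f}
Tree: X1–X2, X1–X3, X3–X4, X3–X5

A tree decomposition must satisfy three properties: every vertex lies in some bag; for every edge, both endpoints lie together in some bag; and for every vertex, the bags containing it form a connected subtree. Here vertex b appears in no bag, so the decomposition is invalid.

No — vertex b appears in no bag.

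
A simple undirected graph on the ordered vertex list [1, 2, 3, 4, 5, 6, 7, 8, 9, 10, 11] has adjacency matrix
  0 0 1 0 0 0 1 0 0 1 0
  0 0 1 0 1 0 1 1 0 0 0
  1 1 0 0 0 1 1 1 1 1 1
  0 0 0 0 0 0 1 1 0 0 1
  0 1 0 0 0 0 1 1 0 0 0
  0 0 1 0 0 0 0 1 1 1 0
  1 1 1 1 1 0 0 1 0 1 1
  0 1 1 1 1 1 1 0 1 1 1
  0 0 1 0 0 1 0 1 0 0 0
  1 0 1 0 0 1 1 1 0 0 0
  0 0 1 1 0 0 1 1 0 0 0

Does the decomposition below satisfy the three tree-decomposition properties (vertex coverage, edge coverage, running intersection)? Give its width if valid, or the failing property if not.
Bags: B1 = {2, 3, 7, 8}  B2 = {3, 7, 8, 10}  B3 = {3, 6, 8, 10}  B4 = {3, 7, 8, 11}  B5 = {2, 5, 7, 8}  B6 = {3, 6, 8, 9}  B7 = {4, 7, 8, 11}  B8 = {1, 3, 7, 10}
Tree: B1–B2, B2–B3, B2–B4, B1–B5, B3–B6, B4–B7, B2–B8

Yes; width 3.

Vertex coverage: the bags together contain {1, 2, 3, 4, 5, 6, 7, 8, 9, 10, 11}, the full vertex set. Edge coverage: each edge of G has both endpoints in at least one bag. Running intersection: for every vertex, the bags containing it form a connected subtree. All three properties hold, so this is a valid tree decomposition of width max|bag| − 1 = 3, and hence tw(G) ≤ 3.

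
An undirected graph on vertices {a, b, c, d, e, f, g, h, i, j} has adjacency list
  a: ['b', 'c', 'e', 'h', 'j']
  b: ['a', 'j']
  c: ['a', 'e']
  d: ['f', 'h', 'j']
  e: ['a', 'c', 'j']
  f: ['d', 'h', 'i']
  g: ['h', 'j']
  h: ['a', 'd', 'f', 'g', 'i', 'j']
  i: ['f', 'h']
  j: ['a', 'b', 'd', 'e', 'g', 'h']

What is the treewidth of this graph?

A width-2 tree decomposition is:
Bags: B1 = {d, h, j}  B2 = {g, h, j}  B3 = {d, f, h}  B4 = {a, h, j}  B5 = {f, h, i}  B6 = {a, b, j}  B7 = {a, e, j}  B8 = {a, c, e}
Tree: B1–B2, B1–B3, B2–B4, B3–B5, B4–B6, B4–B7, B7–B8
Each bag holds 3 vertices, so the decomposition has width 2, which upper-bounds the treewidth. On the other hand G contains the 3-clique {a, e, j}. A clique must lie in a single bag of any decomposition, so no decomposition can have width below 2. Combining the bounds, tw(G) = 2.

2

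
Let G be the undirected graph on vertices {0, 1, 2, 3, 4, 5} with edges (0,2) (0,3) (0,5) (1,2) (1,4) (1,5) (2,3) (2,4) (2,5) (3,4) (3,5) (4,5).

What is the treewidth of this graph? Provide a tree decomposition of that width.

Each bag holds 4 vertices, so the decomposition has width 3, which upper-bounds the treewidth. Conversely, {1, 2, 4, 5} is a clique of size 4, and the vertices of any clique must share a bag in every tree decomposition; so some bag has ≥ 4 vertices and tw(G) ≥ 3. Therefore the treewidth is 3.

Treewidth 3.
Bags: B1 = {2, 3, 4, 5}  B2 = {0, 2, 3, 5}  B3 = {1, 2, 4, 5}
Tree: B1–B2, B1–B3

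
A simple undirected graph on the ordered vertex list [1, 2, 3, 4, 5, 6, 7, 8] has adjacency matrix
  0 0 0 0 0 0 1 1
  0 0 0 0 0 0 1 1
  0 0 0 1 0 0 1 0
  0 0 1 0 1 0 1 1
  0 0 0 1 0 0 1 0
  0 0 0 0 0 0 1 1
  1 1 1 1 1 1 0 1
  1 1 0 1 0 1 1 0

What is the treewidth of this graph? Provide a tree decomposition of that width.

Every bag has size at most 3, so the width is 3 − 1 = 2 and tw(G) ≤ 2. Conversely, {1, 7, 8} is a clique of size 3, and the vertices of any clique must share a bag in every tree decomposition; so some bag has ≥ 3 vertices and tw(G) ≥ 2. Combining the bounds, tw(G) = 2.

Treewidth 2.
One such decomposition:
Bags: B1 = {4, 7, 8}  B2 = {4, 5, 7}  B3 = {2, 7, 8}  B4 = {6, 7, 8}  B5 = {3, 4, 7}  B6 = {1, 7, 8}
Tree: B1–B2, B1–B3, B3–B4, B1–B5, B4–B6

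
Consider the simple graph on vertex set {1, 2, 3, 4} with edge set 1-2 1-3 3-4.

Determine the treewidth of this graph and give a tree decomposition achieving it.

Treewidth 1.
One optimal decomposition is:
Bags: B1 = {1, 2}  B2 = {1, 3}  B3 = {3, 4}
Tree: B1–B2, B2–B3

The largest bag has 2 vertices, giving width 1; this decomposition certifies tw(G) ≤ 1. G has an edge, so its treewidth is at least 1. The upper and lower bounds meet at 1, so that is the treewidth.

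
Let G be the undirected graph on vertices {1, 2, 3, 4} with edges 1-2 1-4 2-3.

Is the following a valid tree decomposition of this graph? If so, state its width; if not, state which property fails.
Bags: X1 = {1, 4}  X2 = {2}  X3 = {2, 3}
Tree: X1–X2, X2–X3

No — edge (1,2) lies in no bag.

A tree decomposition must satisfy three properties: every vertex lies in some bag; for every edge, both endpoints lie together in some bag; and for every vertex, the bags containing it form a connected subtree. Here edge (1,2) lies in no bag, so the decomposition is invalid.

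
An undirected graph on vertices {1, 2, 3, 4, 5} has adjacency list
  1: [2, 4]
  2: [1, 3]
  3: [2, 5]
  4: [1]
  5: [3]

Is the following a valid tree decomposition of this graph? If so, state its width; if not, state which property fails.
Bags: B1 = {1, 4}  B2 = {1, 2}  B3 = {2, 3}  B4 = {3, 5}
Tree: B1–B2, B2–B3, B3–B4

Checking the three conditions: (i) the bags cover all of {1, 2, 3, 4, 5}; (ii) for each edge, some bag contains both endpoints; (iii) the bags containing any fixed vertex form a subtree. All hold, so the decomposition is valid with width 2 − 1 = 1.

Yes; width 1.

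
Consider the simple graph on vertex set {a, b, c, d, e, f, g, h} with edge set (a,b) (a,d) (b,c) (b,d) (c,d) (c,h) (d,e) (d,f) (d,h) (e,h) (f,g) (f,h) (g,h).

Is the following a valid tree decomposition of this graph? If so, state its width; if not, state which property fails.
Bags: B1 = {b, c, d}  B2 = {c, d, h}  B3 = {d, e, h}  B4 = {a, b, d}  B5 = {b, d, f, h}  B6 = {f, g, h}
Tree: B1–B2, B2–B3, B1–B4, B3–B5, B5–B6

A tree decomposition must satisfy three properties: every vertex lies in some bag; for every edge, both endpoints lie together in some bag; and for every vertex, the bags containing it form a connected subtree. Here bags containing vertex b are not connected in the tree, so the decomposition is invalid.

No — bags containing vertex b are not connected in the tree.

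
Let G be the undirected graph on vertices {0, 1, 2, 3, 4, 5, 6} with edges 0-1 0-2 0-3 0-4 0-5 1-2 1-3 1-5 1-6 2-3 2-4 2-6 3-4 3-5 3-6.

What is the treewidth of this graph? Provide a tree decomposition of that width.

Every bag has size at most 4, so the width is 4 − 1 = 3 and tw(G) ≤ 3. On the other hand G contains the 4-clique {0, 1, 2, 3}. A clique must lie in a single bag of any decomposition, so no decomposition can have width below 3. Therefore the treewidth is 3.

Treewidth 3.
Bags: B1 = {0, 1, 2, 3}  B2 = {1, 2, 3, 6}  B3 = {0, 2, 3, 4}  B4 = {0, 1, 3, 5}
Tree: B1–B2, B1–B3, B1–B4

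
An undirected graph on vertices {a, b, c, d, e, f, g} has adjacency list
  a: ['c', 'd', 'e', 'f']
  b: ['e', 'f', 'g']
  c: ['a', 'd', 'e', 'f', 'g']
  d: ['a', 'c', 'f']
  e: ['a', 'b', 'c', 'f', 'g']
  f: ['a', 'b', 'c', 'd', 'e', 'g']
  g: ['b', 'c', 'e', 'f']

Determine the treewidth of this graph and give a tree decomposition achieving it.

Treewidth 3.
One such decomposition:
Bags: B1 = {c, e, f, g}  B2 = {b, e, f, g}  B3 = {a, c, e, f}  B4 = {a, c, d, f}
Tree: B1–B2, B1–B3, B3–B4

Every bag has size at most 4, so the width is 4 − 1 = 3 and tw(G) ≤ 3. On the other hand G contains the 4-clique {a, c, d, f}. A clique must lie in a single bag of any decomposition, so no decomposition can have width below 3. Combining the bounds, tw(G) = 3.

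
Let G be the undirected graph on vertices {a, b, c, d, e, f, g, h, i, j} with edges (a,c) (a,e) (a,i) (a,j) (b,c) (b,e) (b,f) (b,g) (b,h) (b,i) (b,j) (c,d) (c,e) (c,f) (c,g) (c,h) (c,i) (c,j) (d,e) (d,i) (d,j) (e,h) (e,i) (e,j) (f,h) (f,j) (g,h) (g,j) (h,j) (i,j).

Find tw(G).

4

A width-4 tree decomposition is:
Bags: B1 = {b, c, e, h, j}  B2 = {b, c, e, i, j}  B3 = {b, c, g, h, j}  B4 = {b, c, f, h, j}  B5 = {c, d, e, i, j}  B6 = {a, c, e, i, j}
Tree: B1–B2, B1–B3, B1–B4, B2–B5, B5–B6
The largest bag has 5 vertices, giving width 4; this decomposition certifies tw(G) ≤ 4. On the other hand G contains the 5-clique {c, d, e, i, j}. A clique must lie in a single bag of any decomposition, so no decomposition can have width below 4. The upper and lower bounds meet at 4, so that is the treewidth.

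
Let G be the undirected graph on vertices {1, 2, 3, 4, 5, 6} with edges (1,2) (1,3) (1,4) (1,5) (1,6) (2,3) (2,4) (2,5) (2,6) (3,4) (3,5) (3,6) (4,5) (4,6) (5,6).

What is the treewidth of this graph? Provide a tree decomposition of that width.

A single bag containing all 6 vertices is trivially a valid decomposition of width 5. Conversely, {1, 2, 3, 4, 5, 6} is a clique of size 6, and the vertices of any clique must share a bag in every tree decomposition; so some bag has ≥ 6 vertices and tw(G) ≥ 5. The upper and lower bounds meet at 5, so that is the treewidth.

Treewidth 5.
Bags: B1 = {1, 2, 3, 4, 5, 6}
Tree: (single bag)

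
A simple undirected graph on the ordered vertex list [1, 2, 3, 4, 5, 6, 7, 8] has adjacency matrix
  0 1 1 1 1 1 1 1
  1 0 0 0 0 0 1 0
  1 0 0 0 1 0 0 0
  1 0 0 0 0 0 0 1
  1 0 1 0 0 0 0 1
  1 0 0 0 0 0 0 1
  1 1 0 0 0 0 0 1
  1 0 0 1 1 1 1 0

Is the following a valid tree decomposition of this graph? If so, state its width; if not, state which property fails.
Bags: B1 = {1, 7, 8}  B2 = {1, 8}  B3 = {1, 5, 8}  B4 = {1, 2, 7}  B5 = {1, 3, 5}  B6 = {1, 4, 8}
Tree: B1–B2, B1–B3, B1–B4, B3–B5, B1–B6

No — vertex 6 appears in no bag.

A tree decomposition must satisfy three properties: every vertex lies in some bag; for every edge, both endpoints lie together in some bag; and for every vertex, the bags containing it form a connected subtree. Here vertex 6 appears in no bag, so the decomposition is invalid.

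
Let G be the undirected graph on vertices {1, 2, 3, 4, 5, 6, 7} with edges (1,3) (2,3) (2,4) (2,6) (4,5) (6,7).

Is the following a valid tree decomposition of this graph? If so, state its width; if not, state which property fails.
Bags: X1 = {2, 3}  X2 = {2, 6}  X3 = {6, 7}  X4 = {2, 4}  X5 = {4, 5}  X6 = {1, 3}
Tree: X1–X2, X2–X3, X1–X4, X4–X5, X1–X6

Checking the three conditions: (i) the bags cover all of {1, 2, 3, 4, 5, 6, 7}; (ii) for each edge, some bag contains both endpoints; (iii) the bags containing any fixed vertex form a subtree. All hold, so the decomposition is valid with width 2 − 1 = 1.

Yes; width 1.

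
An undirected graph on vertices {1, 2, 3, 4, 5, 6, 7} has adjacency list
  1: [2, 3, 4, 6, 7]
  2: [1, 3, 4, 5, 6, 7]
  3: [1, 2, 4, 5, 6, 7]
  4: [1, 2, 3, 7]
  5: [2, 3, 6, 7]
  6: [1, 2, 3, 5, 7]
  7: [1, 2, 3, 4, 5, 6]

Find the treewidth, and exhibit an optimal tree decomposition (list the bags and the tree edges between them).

Treewidth 4.
One optimal decomposition is:
Bags: B1 = {1, 2, 3, 6, 7}  B2 = {2, 3, 5, 6, 7}  B3 = {1, 2, 3, 4, 7}
Tree: B1–B2, B1–B3

The largest bag has 5 vertices, giving width 4; this decomposition certifies tw(G) ≤ 4. Conversely, {1, 2, 3, 4, 7} is a clique of size 5, and the vertices of any clique must share a bag in every tree decomposition; so some bag has ≥ 5 vertices and tw(G) ≥ 4. The upper and lower bounds meet at 4, so that is the treewidth.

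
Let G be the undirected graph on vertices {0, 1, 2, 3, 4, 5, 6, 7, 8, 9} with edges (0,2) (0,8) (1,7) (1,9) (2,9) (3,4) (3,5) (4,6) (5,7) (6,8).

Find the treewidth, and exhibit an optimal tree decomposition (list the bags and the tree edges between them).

Each bag holds 3 vertices, so the decomposition has width 2, which upper-bounds the treewidth. The edges 7–1–9–2–0–8–6–4–3–5–7 form a cycle, so G is not a tree and its treewidth is at least 2. The upper and lower bounds meet at 2, so that is the treewidth.

Treewidth 2.
Bags: B1 = {1, 7, 9}  B2 = {2, 7, 9}  B3 = {0, 2, 7}  B4 = {0, 7, 8}  B5 = {6, 7, 8}  B6 = {4, 6, 7}  B7 = {3, 4, 7}  B8 = {3, 5, 7}
Tree: B1–B2, B2–B3, B3–B4, B4–B5, B5–B6, B6–B7, B7–B8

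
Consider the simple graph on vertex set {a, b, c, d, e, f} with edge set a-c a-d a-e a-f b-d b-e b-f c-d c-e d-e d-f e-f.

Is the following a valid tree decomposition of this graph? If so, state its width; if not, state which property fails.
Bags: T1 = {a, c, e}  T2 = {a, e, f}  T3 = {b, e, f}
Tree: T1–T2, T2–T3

No — vertex d appears in no bag.

A tree decomposition must satisfy three properties: every vertex lies in some bag; for every edge, both endpoints lie together in some bag; and for every vertex, the bags containing it form a connected subtree. Here vertex d appears in no bag, so the decomposition is invalid.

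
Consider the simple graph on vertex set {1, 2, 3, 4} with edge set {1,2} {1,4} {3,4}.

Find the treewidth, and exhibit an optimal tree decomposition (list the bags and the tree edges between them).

Every bag has size at most 2, so the width is 2 − 1 = 1 and tw(G) ≤ 1. Any graph with an edge has treewidth ≥ 1, and G has the edge 3–4. Hence tw(G) = 1 exactly.

Treewidth 1.
One such decomposition:
Bags: B1 = {3, 4}  B2 = {1, 4}  B3 = {1, 2}
Tree: B1–B2, B2–B3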